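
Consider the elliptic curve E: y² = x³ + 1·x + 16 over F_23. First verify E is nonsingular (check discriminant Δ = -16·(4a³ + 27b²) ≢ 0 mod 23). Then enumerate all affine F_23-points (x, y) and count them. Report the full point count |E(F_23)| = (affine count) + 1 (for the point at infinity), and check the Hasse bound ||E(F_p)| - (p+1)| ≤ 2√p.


Affine points = {(0, 4), (0, 19), (1, 8), (1, 15), (2, 7), (2, 16), (3, 0), (5, 10), (5, 13), (6, 10), (6, 13), (9, 8), (9, 15), (11, 1), (11, 22), (12, 10), (12, 13), (13, 8), (13, 15), (15, 5), (15, 18), (17, 1), (17, 22), (18, 1), (18, 22), (20, 3), (20, 20), (21, 11), (21, 12)}; affine count = 29; |E(F_23)| = 30.

Discriminant check: Δ ∝ 4a³ + 27b² = 4·1³ + 27·16² = 4·1 + 27·256 ≡ 16 (mod 23). Nonzero ⇒ E is nonsingular.
For each x ∈ F_23, compute rhs = x³ + 1·x + 16 mod 23, then count y ∈ F_23 with y² ≡ rhs.
  x = 0: rhs = 16, matching y values: 4, 19 (2 points).
  x = 1: rhs = 18, matching y values: 8, 15 (2 points).
  x = 2: rhs = 3, matching y values: 7, 16 (2 points).
  x = 3: rhs = 0, matching y values: 0 (1 points).
  x = 4: rhs = 15, matching y values: none (0 points).
  x = 5: rhs = 8, matching y values: 10, 13 (2 points).
  x = 6: rhs = 8, matching y values: 10, 13 (2 points).
  x = 7: rhs = 21, matching y values: none (0 points).
  x = 8: rhs = 7, matching y values: none (0 points).
  x = 9: rhs = 18, matching y values: 8, 15 (2 points).
  x = 10: rhs = 14, matching y values: none (0 points).
  x = 11: rhs = 1, matching y values: 1, 22 (2 points).
  x = 12: rhs = 8, matching y values: 10, 13 (2 points).
  x = 13: rhs = 18, matching y values: 8, 15 (2 points).
  x = 14: rhs = 14, matching y values: none (0 points).
  x = 15: rhs = 2, matching y values: 5, 18 (2 points).
  x = 16: rhs = 11, matching y values: none (0 points).
  x = 17: rhs = 1, matching y values: 1, 22 (2 points).
  x = 18: rhs = 1, matching y values: 1, 22 (2 points).
  x = 19: rhs = 17, matching y values: none (0 points).
  x = 20: rhs = 9, matching y values: 3, 20 (2 points).
  x = 21: rhs = 6, matching y values: 11, 12 (2 points).
  x = 22: rhs = 14, matching y values: none (0 points).
Total affine count: 29.
Full point count |E(F_23)| = 29 + 1 = 30.
Hasse bound: |30 − (23+1)| = |6| = 6 ≤ 2√23 ≈ 9.5917 ✓.


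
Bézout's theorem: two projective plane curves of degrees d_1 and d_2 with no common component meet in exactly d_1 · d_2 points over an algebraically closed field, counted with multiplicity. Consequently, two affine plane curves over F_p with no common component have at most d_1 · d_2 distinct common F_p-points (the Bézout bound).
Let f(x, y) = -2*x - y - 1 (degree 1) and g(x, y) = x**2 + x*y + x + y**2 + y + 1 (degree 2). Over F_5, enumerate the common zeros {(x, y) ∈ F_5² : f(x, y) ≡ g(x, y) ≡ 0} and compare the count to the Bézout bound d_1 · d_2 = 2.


Common zeros: ∅; count = 0; Bézout bound = 2.

deg(f) = 1, deg(g) = 2, so Bézout bound = 2.
Scan x ∈ F_5. For each x, list the y ∈ F_5 with f(x, y) ≡ 0 and those with g(x, y) ≡ 0 (mod 5); the common zeros in that column are the intersection.
  x = 0: f ≡ 0 at y ∈ {4}; g ≡ 0 at y ∈ ∅; common: ∅.
  x = 1: f ≡ 0 at y ∈ {2}; g ≡ 0 at y ∈ ∅; common: ∅.
  x = 2: f ≡ 0 at y ∈ {0}; g ≡ 0 at y ∈ {3, 4}; common: ∅.
  x = 3: f ≡ 0 at y ∈ {3}; g ≡ 0 at y ∈ {2, 4}; common: ∅.
  x = 4: f ≡ 0 at y ∈ {1}; g ≡ 0 at y ∈ {2, 3}; common: ∅.
Collecting: common zeros = ∅, so the count is 0.
Comparison with the Bézout bound: 0 ≤ 2 = deg(f)·deg(g), as expected for curves with no common component (the affine F_5-count falls short of the bound because intersections may lie at infinity, over extension fields, or carry multiplicity).


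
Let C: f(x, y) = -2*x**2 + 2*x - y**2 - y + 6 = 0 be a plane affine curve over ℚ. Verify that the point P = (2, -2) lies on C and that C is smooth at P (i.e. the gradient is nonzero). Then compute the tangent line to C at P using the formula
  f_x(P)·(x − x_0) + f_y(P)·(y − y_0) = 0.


Tangent line at P: -6*x + 3*y + 18 = 0.

Step 1: f(2, -2) = 0, so P lies on C.
Step 2: partial derivatives
  f_x(x, y) = 2 - 4*x, f_y(x, y) = -2*y - 1.
  f_x(P) = -6, f_y(P) = 3 (gradient nonzero, so P is smooth).
Step 3: tangent line at P: -6·(x − 2) + 3·(y − -2) = 0.
Expanding: -6*x + 3*y + 18 = 0.


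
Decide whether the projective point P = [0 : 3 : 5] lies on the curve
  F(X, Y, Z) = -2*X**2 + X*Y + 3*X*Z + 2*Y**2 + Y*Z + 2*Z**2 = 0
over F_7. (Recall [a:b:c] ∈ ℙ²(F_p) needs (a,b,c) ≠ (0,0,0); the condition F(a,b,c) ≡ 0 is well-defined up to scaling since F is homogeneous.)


F(0,3,5) ≡ 6 (mod 7); P is NOT on the curve.

Evaluate F(0, 3, 5) term-by-term (mod 7).
  -2*X**2 ↦ -2·0·1·1 = 0
  X*Y ↦ 1·0·3·1 = 0
  3*X*Z ↦ 3·0·1·5 = 0
  2*Y**2 ↦ 2·1·9·1 = 18
  Y*Z ↦ 1·1·3·5 = 15
  2*Z**2 ↦ 2·1·1·25 = 50
Sum: F(0, 3, 5) = (0) + (0) + (0) + (18) + (15) + (50) = 83.
Reducing mod 7: 83 ≡ 6 (mod 7).
Since F(a, b, c) ≡ 6 ≠ 0 (mod 7), P does NOT lie on the curve.


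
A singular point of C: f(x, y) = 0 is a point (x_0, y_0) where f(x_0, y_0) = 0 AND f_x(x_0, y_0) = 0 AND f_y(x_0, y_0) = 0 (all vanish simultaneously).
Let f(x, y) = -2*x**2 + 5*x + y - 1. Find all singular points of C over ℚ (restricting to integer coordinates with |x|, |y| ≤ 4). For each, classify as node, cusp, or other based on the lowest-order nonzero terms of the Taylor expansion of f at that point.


No singular points in the scanned grid; C is smooth there.

Compute partial derivatives:
  f_x = 5 - 4*x.
  f_y = 1.
f_y = 1 is a nonzero constant, so f_y never vanishes: no point (x, y) can satisfy f = f_x = f_y = 0. In particular no (x, y) ∈ {−4, ..., 4}² is singular; the curve is smooth.


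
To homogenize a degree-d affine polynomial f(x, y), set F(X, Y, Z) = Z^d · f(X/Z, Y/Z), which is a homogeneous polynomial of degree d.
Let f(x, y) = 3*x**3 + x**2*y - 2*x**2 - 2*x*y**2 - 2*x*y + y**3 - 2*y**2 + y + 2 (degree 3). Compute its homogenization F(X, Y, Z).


F(X, Y, Z) = 3*X**3 + X**2*Y - 2*X**2*Z - 2*X*Y**2 - 2*X*Y*Z + Y**3 - 2*Y**2*Z + Y*Z**2 + 2*Z**3

deg(f) = 3.
Substitute x = X/Z, y = Y/Z into f, then multiply by Z^3.
  monomial 3·x^3·y^0 ↦ 3·X^3·Y^0·Z^0.
  monomial 1·x^2·y^1 ↦ 1·X^2·Y^1·Z^0.
  monomial -2·x^2·y^0 ↦ -2·X^2·Y^0·Z^1.
  monomial -2·x^1·y^2 ↦ -2·X^1·Y^2·Z^0.
  monomial -2·x^1·y^1 ↦ -2·X^1·Y^1·Z^1.
  monomial 1·x^0·y^3 ↦ 1·X^0·Y^3·Z^0.
  monomial -2·x^0·y^2 ↦ -2·X^0·Y^2·Z^1.
  monomial 1·x^0·y^1 ↦ 1·X^0·Y^1·Z^2.
  monomial 2·x^0·y^0 ↦ 2·X^0·Y^0·Z^3.
Collecting: F(X, Y, Z) = 3*X**3 + X**2*Y - 2*X**2*Z - 2*X*Y**2 - 2*X*Y*Z + Y**3 - 2*Y**2*Z + Y*Z**2 + 2*Z**3.


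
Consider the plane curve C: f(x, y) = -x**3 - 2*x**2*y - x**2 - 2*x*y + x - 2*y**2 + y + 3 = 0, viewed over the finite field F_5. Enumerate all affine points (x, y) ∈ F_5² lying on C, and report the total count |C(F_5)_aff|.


Affine F_5-points: {(0, 4), (1, 3), (2, 1), (3, 0), (3, 1)}; count = 5.

For each of the 25 pairs (x, y) ∈ F_5², evaluate f(x, y) mod 5. Record the zeros.
  x = 0: [0↦3, 1↦2, 2↦2, 3↦3, 4↦0]  zeros at y ∈ {4}
  x = 1: [0↦2, 1↦2, 2↦3, 3↦0, 4↦3]  zeros at y ∈ {3}
  x = 2: [0↦3, 1↦0, 2↦3, 3↦2, 4↦2]  zeros at y ∈ {1}
  x = 3: [0↦0, 1↦0, 2↦1, 3↦3, 4↦1]  zeros at y ∈ {0, 1}
  x = 4: [0↦2, 1↦1, 2↦1, 3↦2, 4↦4]  zeros at y ∈ ∅
Collecting zeros: affine points = {(0, 4), (1, 3), (2, 1), (3, 0), (3, 1)}.
Total count |C(F_5)_aff| = 5.


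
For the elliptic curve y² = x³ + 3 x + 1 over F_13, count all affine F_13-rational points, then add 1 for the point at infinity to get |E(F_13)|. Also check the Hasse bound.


Affine points = {(0, 1), (0, 12), (4, 5), (4, 8), (6, 1), (6, 12), (7, 1), (7, 12), (8, 2), (8, 11), (9, 4), (9, 9), (10, 2), (10, 11), (11, 0), (12, 6), (12, 7)}; affine count = 17; |E(F_13)| = 18.

Discriminant check: Δ ∝ 4a³ + 27b² = 4·3³ + 27·1² = 4·27 + 27·1 ≡ 5 (mod 13). Nonzero ⇒ E is nonsingular.
For each x ∈ F_13, compute rhs = x³ + 3·x + 1 mod 13, then count y ∈ F_13 with y² ≡ rhs.
  x = 0: rhs = 1, matching y values: 1, 12 (2 points).
  x = 1: rhs = 5, matching y values: none (0 points).
  x = 2: rhs = 2, matching y values: none (0 points).
  x = 3: rhs = 11, matching y values: none (0 points).
  x = 4: rhs = 12, matching y values: 5, 8 (2 points).
  x = 5: rhs = 11, matching y values: none (0 points).
  x = 6: rhs = 1, matching y values: 1, 12 (2 points).
  x = 7: rhs = 1, matching y values: 1, 12 (2 points).
  x = 8: rhs = 4, matching y values: 2, 11 (2 points).
  x = 9: rhs = 3, matching y values: 4, 9 (2 points).
  x = 10: rhs = 4, matching y values: 2, 11 (2 points).
  x = 11: rhs = 0, matching y values: 0 (1 points).
  x = 12: rhs = 10, matching y values: 6, 7 (2 points).
Total affine count: 17.
Full point count |E(F_13)| = 17 + 1 = 18.
Hasse bound: |18 − (13+1)| = |4| = 4 ≤ 2√13 ≈ 7.2111 ✓.


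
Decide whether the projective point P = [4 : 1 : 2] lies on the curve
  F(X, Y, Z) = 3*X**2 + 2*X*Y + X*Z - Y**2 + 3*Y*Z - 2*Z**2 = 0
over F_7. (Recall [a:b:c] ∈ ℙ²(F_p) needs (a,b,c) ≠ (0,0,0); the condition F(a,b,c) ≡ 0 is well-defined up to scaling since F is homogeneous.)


F(4,1,2) ≡ 5 (mod 7); P is NOT on the curve.

Evaluate F(4, 1, 2) term-by-term (mod 7).
  3*X**2 ↦ 3·16·1·1 = 48
  2*X*Y ↦ 2·4·1·1 = 8
  X*Z ↦ 1·4·1·2 = 8
  -Y**2 ↦ -1·1·1·1 = -1
  3*Y*Z ↦ 3·1·1·2 = 6
  -2*Z**2 ↦ -2·1·1·4 = -8
Sum: F(4, 1, 2) = (48) + (8) + (8) + (-1) + (6) + (-8) = 61.
Reducing mod 7: 61 ≡ 5 (mod 7).
Since F(a, b, c) ≡ 5 ≠ 0 (mod 7), P does NOT lie on the curve.


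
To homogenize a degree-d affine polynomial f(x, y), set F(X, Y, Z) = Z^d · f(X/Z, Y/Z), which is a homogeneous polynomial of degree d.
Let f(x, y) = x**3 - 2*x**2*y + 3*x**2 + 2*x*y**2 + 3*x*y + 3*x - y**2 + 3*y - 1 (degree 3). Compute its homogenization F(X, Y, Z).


F(X, Y, Z) = X**3 - 2*X**2*Y + 3*X**2*Z + 2*X*Y**2 + 3*X*Y*Z + 3*X*Z**2 - Y**2*Z + 3*Y*Z**2 - Z**3

deg(f) = 3.
Substitute x = X/Z, y = Y/Z into f, then multiply by Z^3.
  monomial 1·x^3·y^0 ↦ 1·X^3·Y^0·Z^0.
  monomial -2·x^2·y^1 ↦ -2·X^2·Y^1·Z^0.
  monomial 3·x^2·y^0 ↦ 3·X^2·Y^0·Z^1.
  monomial 2·x^1·y^2 ↦ 2·X^1·Y^2·Z^0.
  monomial 3·x^1·y^1 ↦ 3·X^1·Y^1·Z^1.
  monomial 3·x^1·y^0 ↦ 3·X^1·Y^0·Z^2.
  monomial -1·x^0·y^2 ↦ -1·X^0·Y^2·Z^1.
  monomial 3·x^0·y^1 ↦ 3·X^0·Y^1·Z^2.
  monomial -1·x^0·y^0 ↦ -1·X^0·Y^0·Z^3.
Collecting: F(X, Y, Z) = X**3 - 2*X**2*Y + 3*X**2*Z + 2*X*Y**2 + 3*X*Y*Z + 3*X*Z**2 - Y**2*Z + 3*Y*Z**2 - Z**3.


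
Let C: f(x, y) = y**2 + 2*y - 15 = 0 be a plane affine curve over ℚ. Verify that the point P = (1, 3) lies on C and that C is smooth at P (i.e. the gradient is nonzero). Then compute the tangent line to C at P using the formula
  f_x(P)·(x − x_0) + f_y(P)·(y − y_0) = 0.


Tangent line at P: 8*y - 24 = 0.

Step 1: f(1, 3) = 0, so P lies on C.
Step 2: partial derivatives
  f_x(x, y) = 0, f_y(x, y) = 2*y + 2.
  f_x(P) = 0, f_y(P) = 8 (gradient nonzero, so P is smooth).
Step 3: tangent line at P: 0·(x − 1) + 8·(y − 3) = 0.
Expanding: 8*y - 24 = 0.


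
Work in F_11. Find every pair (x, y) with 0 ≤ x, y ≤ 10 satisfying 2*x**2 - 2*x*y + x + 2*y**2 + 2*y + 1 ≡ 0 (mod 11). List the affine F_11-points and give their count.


Affine F_11-points: {(1, 3), (1, 8), (2, 0), (2, 1), (3, 0), (3, 2), (4, 1), (4, 2), (5, 5), (5, 10), (7, 3), (10, 10)}; count = 12.

For each of the 121 pairs (x, y) ∈ F_11², evaluate f(x, y) mod 11. Record the zeros.
  x = 0: [0↦1, 1↦5, 2↦2, 3↦3, 4↦8, 5↦6, 6↦8, 7↦3, 8↦2, 9↦5, 10↦1]  zeros at y ∈ ∅
  x = 1: [0↦4, 1↦6, 2↦1, 3↦0, 4↦3, 5↦10, 6↦10, 7↦3, 8↦0, 9↦1, 10↦6]  zeros at y ∈ {3, 8}
  x = 2: [0↦0, 1↦0, 2↦4, 3↦1, 4↦2, 5↦7, 6↦5, 7↦7, 8↦2, 9↦1, 10↦4]  zeros at y ∈ {0, 1}
  x = 3: [0↦0, 1↦9, 2↦0, 3↦6, 4↦5, 5↦8, 6↦4, 7↦4, 8↦8, 9↦5, 10↦6]  zeros at y ∈ {0, 2}
  x = 4: [0↦4, 1↦0, 2↦0, 3↦4, 4↦1, 5↦2, 6↦7, 7↦5, 8↦7, 9↦2, 10↦1]  zeros at y ∈ {1, 2}
  x = 5: [0↦1, 1↦6, 2↦4, 3↦6, 4↦1, 5↦0, 6↦3, 7↦10, 8↦10, 9↦3, 10↦0]  zeros at y ∈ {5, 10}
  x = 6: [0↦2, 1↦5, 2↦1, 3↦1, 4↦5, 5↦2, 6↦3, 7↦8, 8↦6, 9↦8, 10↦3]  zeros at y ∈ ∅
  x = 7: [0↦7, 1↦8, 2↦2, 3↦0, 4↦2, 5↦8, 6↦7, 7↦10, 8↦6, 9↦6, 10↦10]  zeros at y ∈ {3}
  x = 8: [0↦5, 1↦4, 2↦7, 3↦3, 4↦3, 5↦7, 6↦4, 7↦5, 8↦10, 9↦8, 10↦10]  zeros at y ∈ ∅
  x = 9: [0↦7, 1↦4, 2↦5, 3↦10, 4↦8, 5↦10, 6↦5, 7↦4, 8↦7, 9↦3, 10↦3]  zeros at y ∈ ∅
  x = 10: [0↦2, 1↦8, 2↦7, 3↦10, 4↦6, 5↦6, 6↦10, 7↦7, 8↦8, 9↦2, 10↦0]  zeros at y ∈ {10}
Collecting zeros: affine points = {(1, 3), (1, 8), (2, 0), (2, 1), (3, 0), (3, 2), (4, 1), (4, 2), (5, 5), (5, 10), (7, 3), (10, 10)}.
Total count |C(F_11)_aff| = 12.


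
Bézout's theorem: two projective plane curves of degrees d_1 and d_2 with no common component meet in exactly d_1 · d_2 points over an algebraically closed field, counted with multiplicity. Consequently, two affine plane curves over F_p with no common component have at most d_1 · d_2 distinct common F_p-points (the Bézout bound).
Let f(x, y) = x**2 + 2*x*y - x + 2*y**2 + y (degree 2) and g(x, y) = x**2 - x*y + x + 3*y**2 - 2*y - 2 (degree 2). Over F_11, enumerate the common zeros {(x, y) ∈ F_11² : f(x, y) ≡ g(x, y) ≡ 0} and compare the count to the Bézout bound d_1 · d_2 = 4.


Common zeros: {(1, 0)}; count = 1; Bézout bound = 4.

deg(f) = 2, deg(g) = 2, so Bézout bound = 4.
Scan x ∈ F_11. For each x, list the y ∈ F_11 with f(x, y) ≡ 0 and those with g(x, y) ≡ 0 (mod 11); the common zeros in that column are the intersection.
  x = 0: f ≡ 0 at y ∈ {0, 5}; g ≡ 0 at y ∈ ∅; common: ∅.
  x = 1: f ≡ 0 at y ∈ {0, 4}; g ≡ 0 at y ∈ {0, 1}; common: {0}.
  x = 2: f ≡ 0 at y ∈ {5, 9}; g ≡ 0 at y ∈ {6, 10}; common: ∅.
  x = 3: f ≡ 0 at y ∈ {4, 9}; g ≡ 0 at y ∈ {3, 6}; common: ∅.
  x = 4: f ≡ 0 at y ∈ ∅; g ≡ 0 at y ∈ ∅; common: ∅.
  x = 5: f ≡ 0 at y ∈ {1, 10}; g ≡ 0 at y ∈ ∅; common: ∅.
  x = 6: f ≡ 0 at y ∈ ∅; g ≡ 0 at y ∈ ∅; common: ∅.
  x = 7: f ≡ 0 at y ∈ ∅; g ≡ 0 at y ∈ {4, 10}; common: ∅.
  x = 8: f ≡ 0 at y ∈ ∅; g ≡ 0 at y ∈ ∅; common: ∅.
  x = 9: f ≡ 0 at y ∈ {8, 10}; g ≡ 0 at y ∈ {0}; common: ∅.
  x = 10: f ≡ 0 at y ∈ ∅; g ≡ 0 at y ∈ {1, 3}; common: ∅.
Collecting: common zeros = {(1, 0)}, so the count is 1.
Comparison with the Bézout bound: 1 ≤ 4 = deg(f)·deg(g), as expected for curves with no common component (the affine F_11-count falls short of the bound because intersections may lie at infinity, over extension fields, or carry multiplicity).


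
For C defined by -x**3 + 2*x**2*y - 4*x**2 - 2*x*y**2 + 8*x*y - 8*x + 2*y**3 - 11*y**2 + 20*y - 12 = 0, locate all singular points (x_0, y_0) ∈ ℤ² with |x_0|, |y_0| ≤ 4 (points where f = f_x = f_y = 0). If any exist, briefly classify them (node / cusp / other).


Singular points: {(0, 2)}; classification: cusp.

Compute partial derivatives:
  f_x = -3*x**2 + 4*x*y - 8*x - 2*y**2 + 8*y - 8.
  f_y = 2*x**2 - 4*x*y + 8*x + 6*y**2 - 22*y + 20.
Scan x_0 ∈ {−4, ..., 4}. For each x_0, f_y(x_0, y) is a polynomial in y; find its integer roots y ∈ {−4, ..., 4}, then test f_x and f at those candidates.
  x = -4: f_y(-4, y) = 6*y**2 - 6*y + 20; no integer root y with |y| ≤ 4.
  x = -3: f_y(-3, y) = 6*y**2 - 10*y + 14; no integer root y with |y| ≤ 4.
  x = -2: f_y(-2, y) = 6*y**2 - 14*y + 12; no integer root y with |y| ≤ 4.
  x = -1: f_y(-1, y) = 6*y**2 - 18*y + 14; no integer root y with |y| ≤ 4.
  x = 0: f_y(0, y) = 6*y**2 - 22*y + 20; vanishes at y ∈ {2}. (0, 2): f_x = 0, f = 0 — SINGULAR.
  x = 1: f_y(1, y) = 6*y**2 - 26*y + 30; no integer root y with |y| ≤ 4.
  x = 2: f_y(2, y) = 6*y**2 - 30*y + 44; no integer root y with |y| ≤ 4.
  x = 3: f_y(3, y) = 6*y**2 - 34*y + 62; no integer root y with |y| ≤ 4.
  x = 4: f_y(4, y) = 6*y**2 - 38*y + 84; no integer root y with |y| ≤ 4.
Only singular point on the grid: (0, 2).
Classify: substitute x = 0 + u, y = 2 + v and expand: f = -u**3 + 2*u**2*v - 2*u*v**2 + 2*v**3 + v**2.
No constant or linear terms (consistent with a singular point). Quadratic part: v**2. Cubic part: -u**3 + 2*u**2*v - 2*u*v**2 + 2*v**3.
The quadratic part v**2 is a perfect square, so there is a single (double) tangent line v = 0, i.e. y = 2. Restricting the cubic part to that line (v = 0) leaves -u**3 ≠ 0, so f is not divisible by v and the branch is v² ≈ u**3 to lowest order — this is a cusp.
Classification: cusp.


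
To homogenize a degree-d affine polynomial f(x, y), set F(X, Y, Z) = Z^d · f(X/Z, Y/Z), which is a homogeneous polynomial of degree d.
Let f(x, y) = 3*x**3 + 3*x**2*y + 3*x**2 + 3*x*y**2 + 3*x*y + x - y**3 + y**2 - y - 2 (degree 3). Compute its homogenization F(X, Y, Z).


F(X, Y, Z) = 3*X**3 + 3*X**2*Y + 3*X**2*Z + 3*X*Y**2 + 3*X*Y*Z + X*Z**2 - Y**3 + Y**2*Z - Y*Z**2 - 2*Z**3

deg(f) = 3.
Substitute x = X/Z, y = Y/Z into f, then multiply by Z^3.
  monomial 3·x^3·y^0 ↦ 3·X^3·Y^0·Z^0.
  monomial 3·x^2·y^1 ↦ 3·X^2·Y^1·Z^0.
  monomial 3·x^2·y^0 ↦ 3·X^2·Y^0·Z^1.
  monomial 3·x^1·y^2 ↦ 3·X^1·Y^2·Z^0.
  monomial 3·x^1·y^1 ↦ 3·X^1·Y^1·Z^1.
  monomial 1·x^1·y^0 ↦ 1·X^1·Y^0·Z^2.
  monomial -1·x^0·y^3 ↦ -1·X^0·Y^3·Z^0.
  monomial 1·x^0·y^2 ↦ 1·X^0·Y^2·Z^1.
  monomial -1·x^0·y^1 ↦ -1·X^0·Y^1·Z^2.
  monomial -2·x^0·y^0 ↦ -2·X^0·Y^0·Z^3.
Collecting: F(X, Y, Z) = 3*X**3 + 3*X**2*Y + 3*X**2*Z + 3*X*Y**2 + 3*X*Y*Z + X*Z**2 - Y**3 + Y**2*Z - Y*Z**2 - 2*Z**3.


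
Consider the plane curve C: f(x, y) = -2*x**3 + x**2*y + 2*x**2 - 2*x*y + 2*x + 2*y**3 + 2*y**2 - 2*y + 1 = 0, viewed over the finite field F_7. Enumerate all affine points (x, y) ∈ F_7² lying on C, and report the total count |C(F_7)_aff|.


Affine F_7-points: {(0, 2), (1, 2), (2, 3), (2, 5), (4, 1), (5, 0), (6, 5)}; count = 7.

For each of the 49 pairs (x, y) ∈ F_7², evaluate f(x, y) mod 7. Record the zeros.
  x = 0: [0↦1, 1↦3, 2↦0, 3↦4, 4↦6, 5↦4, 6↦3]  zeros at y ∈ {2}
  x = 1: [0↦3, 1↦4, 2↦0, 3↦3, 4↦4, 5↦1, 6↦6]  zeros at y ∈ {2}
  x = 2: [0↦4, 1↦6, 2↦3, 3↦0, 4↦2, 5↦0, 6↦6]  zeros at y ∈ {3, 5}
  x = 3: [0↦6, 1↦4, 2↦4, 3↦4, 4↦2, 5↦3, 6↦5]  zeros at y ∈ ∅
  x = 4: [0↦4, 1↦0, 2↦5, 3↦3, 4↦6, 5↦5, 6↦5]  zeros at y ∈ {1}
  x = 5: [0↦0, 1↦3, 2↦1, 3↦6, 4↦2, 5↦1, 6↦1]  zeros at y ∈ {0}
  x = 6: [0↦3, 1↦1, 2↦1, 3↦1, 4↦6, 5↦0, 6↦2]  zeros at y ∈ {5}
Collecting zeros: affine points = {(0, 2), (1, 2), (2, 3), (2, 5), (4, 1), (5, 0), (6, 5)}.
Total count |C(F_7)_aff| = 7.


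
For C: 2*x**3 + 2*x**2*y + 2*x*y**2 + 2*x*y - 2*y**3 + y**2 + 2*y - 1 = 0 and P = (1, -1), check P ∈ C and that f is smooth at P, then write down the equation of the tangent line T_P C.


Tangent line at P: 2*x - 6*y - 8 = 0.

Step 1: f(1, -1) = 0, so P lies on C.
Step 2: partial derivatives
  f_x(x, y) = 6*x**2 + 4*x*y + 2*y**2 + 2*y, f_y(x, y) = 2*x**2 + 4*x*y + 2*x - 6*y**2 + 2*y + 2.
  f_x(P) = 2, f_y(P) = -6 (gradient nonzero, so P is smooth).
Step 3: tangent line at P: 2·(x − 1) + -6·(y − -1) = 0.
Expanding: 2*x - 6*y - 8 = 0.


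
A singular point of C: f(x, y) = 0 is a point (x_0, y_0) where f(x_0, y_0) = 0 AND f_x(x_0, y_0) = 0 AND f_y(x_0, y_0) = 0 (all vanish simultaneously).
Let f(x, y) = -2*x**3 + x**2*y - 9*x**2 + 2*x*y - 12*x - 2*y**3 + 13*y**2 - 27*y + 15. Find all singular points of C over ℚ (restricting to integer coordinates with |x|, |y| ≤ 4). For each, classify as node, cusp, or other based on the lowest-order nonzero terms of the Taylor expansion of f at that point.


Singular points: {(-1, 2)}; classification: node.

Compute partial derivatives:
  f_x = -6*x**2 + 2*x*y - 18*x + 2*y - 12.
  f_y = x**2 + 2*x - 6*y**2 + 26*y - 27.
Scan x_0 ∈ {−4, ..., 4}. For each x_0, f_y(x_0, y) is a polynomial in y; find its integer roots y ∈ {−4, ..., 4}, then test f_x and f at those candidates.
  x = -4: f_y(-4, y) = -6*y**2 + 26*y - 19; no integer root y with |y| ≤ 4.
  x = -3: f_y(-3, y) = -6*y**2 + 26*y - 24; vanishes at y ∈ {3}. (-3, 3): f_x = -24 ≠ 0.
  x = -2: f_y(-2, y) = -6*y**2 + 26*y - 27; no integer root y with |y| ≤ 4.
  x = -1: f_y(-1, y) = -6*y**2 + 26*y - 28; vanishes at y ∈ {2}. (-1, 2): f_x = 0, f = 0 — SINGULAR.
  x = 0: f_y(0, y) = -6*y**2 + 26*y - 27; no integer root y with |y| ≤ 4.
  x = 1: f_y(1, y) = -6*y**2 + 26*y - 24; vanishes at y ∈ {3}. (1, 3): f_x = -24 ≠ 0.
  x = 2: f_y(2, y) = -6*y**2 + 26*y - 19; no integer root y with |y| ≤ 4.
  x = 3: f_y(3, y) = -6*y**2 + 26*y - 12; no integer root y with |y| ≤ 4.
  x = 4: f_y(4, y) = -6*y**2 + 26*y - 3; no integer root y with |y| ≤ 4.
Only singular point on the grid: (-1, 2).
Classify: substitute x = -1 + u, y = 2 + v and expand: f = -2*u**3 + u**2*v - u**2 - 2*v**3 + v**2.
No constant or linear terms (consistent with a singular point). Quadratic part: -u**2 + v**2. Cubic part: -2*u**3 + u**2*v - 2*v**3.
The quadratic part v**2 - u**2 = (v − u)(v + u) splits into two distinct linear factors, so there are two distinct tangent lines y − 2 = ±(x − -1) — this is a node (ordinary double point).
Classification: node.


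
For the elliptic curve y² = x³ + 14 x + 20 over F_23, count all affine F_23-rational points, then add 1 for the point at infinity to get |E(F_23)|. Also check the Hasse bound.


Affine points = {(1, 9), (1, 14), (4, 5), (4, 18), (5, 10), (5, 13), (7, 1), (7, 22), (8, 0), (9, 1), (9, 22), (14, 4), (14, 19), (16, 4), (16, 19), (18, 3), (18, 20)}; affine count = 17; |E(F_23)| = 18.

Discriminant check: Δ ∝ 4a³ + 27b² = 4·14³ + 27·20² = 4·2744 + 27·400 ≡ 18 (mod 23). Nonzero ⇒ E is nonsingular.
For each x ∈ F_23, compute rhs = x³ + 14·x + 20 mod 23, then count y ∈ F_23 with y² ≡ rhs.
  x = 0: rhs = 20, matching y values: none (0 points).
  x = 1: rhs = 12, matching y values: 9, 14 (2 points).
  x = 2: rhs = 10, matching y values: none (0 points).
  x = 3: rhs = 20, matching y values: none (0 points).
  x = 4: rhs = 2, matching y values: 5, 18 (2 points).
  x = 5: rhs = 8, matching y values: 10, 13 (2 points).
  x = 6: rhs = 21, matching y values: none (0 points).
  x = 7: rhs = 1, matching y values: 1, 22 (2 points).
  x = 8: rhs = 0, matching y values: 0 (1 points).
  x = 9: rhs = 1, matching y values: 1, 22 (2 points).
  x = 10: rhs = 10, matching y values: none (0 points).
  x = 11: rhs = 10, matching y values: none (0 points).
  x = 12: rhs = 7, matching y values: none (0 points).
  x = 13: rhs = 7, matching y values: none (0 points).
  x = 14: rhs = 16, matching y values: 4, 19 (2 points).
  x = 15: rhs = 17, matching y values: none (0 points).
  x = 16: rhs = 16, matching y values: 4, 19 (2 points).
  x = 17: rhs = 19, matching y values: none (0 points).
  x = 18: rhs = 9, matching y values: 3, 20 (2 points).
  x = 19: rhs = 15, matching y values: none (0 points).
  x = 20: rhs = 20, matching y values: none (0 points).
  x = 21: rhs = 7, matching y values: none (0 points).
  x = 22: rhs = 5, matching y values: none (0 points).
Total affine count: 17.
Full point count |E(F_23)| = 17 + 1 = 18.
Hasse bound: |18 − (23+1)| = |-6| = 6 ≤ 2√23 ≈ 9.5917 ✓.


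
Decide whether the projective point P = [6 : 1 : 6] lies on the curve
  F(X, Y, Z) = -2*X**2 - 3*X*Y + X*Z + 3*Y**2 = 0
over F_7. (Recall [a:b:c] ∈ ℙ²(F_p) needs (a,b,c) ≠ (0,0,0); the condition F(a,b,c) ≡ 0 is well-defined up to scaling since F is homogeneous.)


F(6,1,6) ≡ 5 (mod 7); P is NOT on the curve.

Evaluate F(6, 1, 6) term-by-term (mod 7).
  -2*X**2 ↦ -2·36·1·1 = -72
  -3*X*Y ↦ -3·6·1·1 = -18
  X*Z ↦ 1·6·1·6 = 36
  3*Y**2 ↦ 3·1·1·1 = 3
Sum: F(6, 1, 6) = (-72) + (-18) + (36) + (3) = -51.
Reducing mod 7: -51 ≡ 5 (mod 7).
Since F(a, b, c) ≡ 5 ≠ 0 (mod 7), P does NOT lie on the curve.


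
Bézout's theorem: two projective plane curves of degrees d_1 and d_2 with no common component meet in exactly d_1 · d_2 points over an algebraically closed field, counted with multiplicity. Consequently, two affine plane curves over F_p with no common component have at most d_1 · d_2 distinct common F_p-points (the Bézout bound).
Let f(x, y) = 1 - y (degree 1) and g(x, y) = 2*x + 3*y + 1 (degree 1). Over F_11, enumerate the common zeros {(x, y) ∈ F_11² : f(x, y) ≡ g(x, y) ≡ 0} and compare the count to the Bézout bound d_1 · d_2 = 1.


Common zeros: {(9, 1)}; count = 1; Bézout bound = 1.

deg(f) = 1, deg(g) = 1, so Bézout bound = 1.
Scan x ∈ F_11. For each x, list the y ∈ F_11 with f(x, y) ≡ 0 and those with g(x, y) ≡ 0 (mod 11); the common zeros in that column are the intersection.
  x = 0: f ≡ 0 at y ∈ {1}; g ≡ 0 at y ∈ {7}; common: ∅.
  x = 1: f ≡ 0 at y ∈ {1}; g ≡ 0 at y ∈ {10}; common: ∅.
  x = 2: f ≡ 0 at y ∈ {1}; g ≡ 0 at y ∈ {2}; common: ∅.
  x = 3: f ≡ 0 at y ∈ {1}; g ≡ 0 at y ∈ {5}; common: ∅.
  x = 4: f ≡ 0 at y ∈ {1}; g ≡ 0 at y ∈ {8}; common: ∅.
  x = 5: f ≡ 0 at y ∈ {1}; g ≡ 0 at y ∈ {0}; common: ∅.
  x = 6: f ≡ 0 at y ∈ {1}; g ≡ 0 at y ∈ {3}; common: ∅.
  x = 7: f ≡ 0 at y ∈ {1}; g ≡ 0 at y ∈ {6}; common: ∅.
  x = 8: f ≡ 0 at y ∈ {1}; g ≡ 0 at y ∈ {9}; common: ∅.
  x = 9: f ≡ 0 at y ∈ {1}; g ≡ 0 at y ∈ {1}; common: {1}.
  x = 10: f ≡ 0 at y ∈ {1}; g ≡ 0 at y ∈ {4}; common: ∅.
Collecting: common zeros = {(9, 1)}, so the count is 1.
Comparison with the Bézout bound: 1 ≤ 1 = deg(f)·deg(g), as expected for curves with no common component (the bound is attained).


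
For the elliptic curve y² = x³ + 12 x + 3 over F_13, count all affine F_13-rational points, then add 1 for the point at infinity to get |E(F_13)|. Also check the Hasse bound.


Affine points = {(0, 4), (0, 9), (1, 4), (1, 9), (2, 3), (2, 10), (3, 1), (3, 12), (7, 1), (7, 12), (8, 0), (11, 6), (11, 7), (12, 4), (12, 9)}; affine count = 15; |E(F_13)| = 16.

Discriminant check: Δ ∝ 4a³ + 27b² = 4·12³ + 27·3² = 4·1728 + 27·9 ≡ 5 (mod 13). Nonzero ⇒ E is nonsingular.
For each x ∈ F_13, compute rhs = x³ + 12·x + 3 mod 13, then count y ∈ F_13 with y² ≡ rhs.
  x = 0: rhs = 3, matching y values: 4, 9 (2 points).
  x = 1: rhs = 3, matching y values: 4, 9 (2 points).
  x = 2: rhs = 9, matching y values: 3, 10 (2 points).
  x = 3: rhs = 1, matching y values: 1, 12 (2 points).
  x = 4: rhs = 11, matching y values: none (0 points).
  x = 5: rhs = 6, matching y values: none (0 points).
  x = 6: rhs = 5, matching y values: none (0 points).
  x = 7: rhs = 1, matching y values: 1, 12 (2 points).
  x = 8: rhs = 0, matching y values: 0 (1 points).
  x = 9: rhs = 8, matching y values: none (0 points).
  x = 10: rhs = 5, matching y values: none (0 points).
  x = 11: rhs = 10, matching y values: 6, 7 (2 points).
  x = 12: rhs = 3, matching y values: 4, 9 (2 points).
Total affine count: 15.
Full point count |E(F_13)| = 15 + 1 = 16.
Hasse bound: |16 − (13+1)| = |2| = 2 ≤ 2√13 ≈ 7.2111 ✓.


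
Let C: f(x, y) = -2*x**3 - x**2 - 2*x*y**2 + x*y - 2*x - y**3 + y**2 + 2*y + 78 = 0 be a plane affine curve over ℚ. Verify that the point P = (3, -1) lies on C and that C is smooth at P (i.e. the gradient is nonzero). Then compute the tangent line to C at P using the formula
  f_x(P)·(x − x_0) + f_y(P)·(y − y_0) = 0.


Tangent line at P: -65*x + 12*y + 207 = 0.

Step 1: f(3, -1) = 0, so P lies on C.
Step 2: partial derivatives
  f_x(x, y) = -6*x**2 - 2*x - 2*y**2 + y - 2, f_y(x, y) = -4*x*y + x - 3*y**2 + 2*y + 2.
  f_x(P) = -65, f_y(P) = 12 (gradient nonzero, so P is smooth).
Step 3: tangent line at P: -65·(x − 3) + 12·(y − -1) = 0.
Expanding: -65*x + 12*y + 207 = 0.


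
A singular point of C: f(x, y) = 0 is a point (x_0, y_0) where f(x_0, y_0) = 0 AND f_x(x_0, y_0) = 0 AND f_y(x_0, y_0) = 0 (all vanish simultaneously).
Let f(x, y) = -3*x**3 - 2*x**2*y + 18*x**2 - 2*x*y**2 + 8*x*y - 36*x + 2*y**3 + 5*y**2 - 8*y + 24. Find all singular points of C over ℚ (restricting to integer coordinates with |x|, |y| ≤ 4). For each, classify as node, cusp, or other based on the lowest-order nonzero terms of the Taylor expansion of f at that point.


Singular points: {(2, 0)}; classification: cusp.

Compute partial derivatives:
  f_x = -9*x**2 - 4*x*y + 36*x - 2*y**2 + 8*y - 36.
  f_y = -2*x**2 - 4*x*y + 8*x + 6*y**2 + 10*y - 8.
Scan x_0 ∈ {−4, ..., 4}. For each x_0, f_y(x_0, y) is a polynomial in y; find its integer roots y ∈ {−4, ..., 4}, then test f_x and f at those candidates.
  x = -4: f_y(-4, y) = 6*y**2 + 26*y - 72; no integer root y with |y| ≤ 4.
  x = -3: f_y(-3, y) = 6*y**2 + 22*y - 50; no integer root y with |y| ≤ 4.
  x = -2: f_y(-2, y) = 6*y**2 + 18*y - 32; no integer root y with |y| ≤ 4.
  x = -1: f_y(-1, y) = 6*y**2 + 14*y - 18; no integer root y with |y| ≤ 4.
  x = 0: f_y(0, y) = 6*y**2 + 10*y - 8; no integer root y with |y| ≤ 4.
  x = 1: f_y(1, y) = 6*y**2 + 6*y - 2; no integer root y with |y| ≤ 4.
  x = 2: f_y(2, y) = 6*y**2 + 2*y; vanishes at y ∈ {0}. (2, 0): f_x = 0, f = 0 — SINGULAR.
  x = 3: f_y(3, y) = 6*y**2 - 2*y - 2; no integer root y with |y| ≤ 4.
  x = 4: f_y(4, y) = 6*y**2 - 6*y - 8; no integer root y with |y| ≤ 4.
Only singular point on the grid: (2, 0).
Classify: substitute x = 2 + u, y = 0 + v and expand: f = -3*u**3 - 2*u**2*v - 2*u*v**2 + 2*v**3 + v**2.
No constant or linear terms (consistent with a singular point). Quadratic part: v**2. Cubic part: -3*u**3 - 2*u**2*v - 2*u*v**2 + 2*v**3.
The quadratic part v**2 is a perfect square, so there is a single (double) tangent line v = 0, i.e. y = 0. Restricting the cubic part to that line (v = 0) leaves -3*u**3 ≠ 0, so f is not divisible by v and the branch is v² ≈ 3*u**3 to lowest order — this is a cusp.
Classification: cusp.


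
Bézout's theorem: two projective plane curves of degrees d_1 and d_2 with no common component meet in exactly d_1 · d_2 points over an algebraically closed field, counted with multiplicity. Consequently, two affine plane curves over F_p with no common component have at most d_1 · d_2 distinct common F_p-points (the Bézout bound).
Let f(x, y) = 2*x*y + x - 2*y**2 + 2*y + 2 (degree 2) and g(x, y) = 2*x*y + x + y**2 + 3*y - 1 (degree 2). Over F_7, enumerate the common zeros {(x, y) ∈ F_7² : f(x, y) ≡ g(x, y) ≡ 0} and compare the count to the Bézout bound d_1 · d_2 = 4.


Common zeros: {(4, 4), (6, 5)}; count = 2; Bézout bound = 4.

deg(f) = 2, deg(g) = 2, so Bézout bound = 4.
Scan x ∈ F_7. For each x, list the y ∈ F_7 with f(x, y) ≡ 0 and those with g(x, y) ≡ 0 (mod 7); the common zeros in that column are the intersection.
  x = 0: f ≡ 0 at y ∈ ∅; g ≡ 0 at y ∈ ∅; common: ∅.
  x = 1: f ≡ 0 at y ∈ ∅; g ≡ 0 at y ∈ {0, 2}; common: ∅.
  x = 2: f ≡ 0 at y ∈ ∅; g ≡ 0 at y ∈ ∅; common: ∅.
  x = 3: f ≡ 0 at y ∈ ∅; g ≡ 0 at y ∈ ∅; common: ∅.
  x = 4: f ≡ 0 at y ∈ {1, 4}; g ≡ 0 at y ∈ {4, 6}; common: {4}.
  x = 5: f ≡ 0 at y ∈ {0, 6}; g ≡ 0 at y ∈ ∅; common: ∅.
  x = 6: f ≡ 0 at y ∈ {2, 5}; g ≡ 0 at y ∈ {1, 5}; common: {5}.
Collecting: common zeros = {(4, 4), (6, 5)}, so the count is 2.
Comparison with the Bézout bound: 2 ≤ 4 = deg(f)·deg(g), as expected for curves with no common component (the affine F_7-count falls short of the bound because intersections may lie at infinity, over extension fields, or carry multiplicity).


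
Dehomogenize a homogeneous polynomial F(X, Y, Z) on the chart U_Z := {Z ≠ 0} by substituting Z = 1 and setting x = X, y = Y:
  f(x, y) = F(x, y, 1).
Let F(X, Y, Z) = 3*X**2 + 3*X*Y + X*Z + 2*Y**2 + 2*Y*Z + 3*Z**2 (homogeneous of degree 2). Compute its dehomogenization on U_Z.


f(x, y) = 3*x**2 + 3*x*y + x + 2*y**2 + 2*y + 3

On U_Z we set Z = 1. Each monomial c·X^i·Y^j·Z^k in F becomes c·x^i·y^j·1^k = c·x^i·y^j.
Substituting Z = 1: F(X, Y, 1) = 3*x**2 + 3*x*y + x + 2*y**2 + 2*y + 3.
Note: deg(f) ≤ deg(F) = 2; strict inequality happens when F is divisible by Z (lost terms).


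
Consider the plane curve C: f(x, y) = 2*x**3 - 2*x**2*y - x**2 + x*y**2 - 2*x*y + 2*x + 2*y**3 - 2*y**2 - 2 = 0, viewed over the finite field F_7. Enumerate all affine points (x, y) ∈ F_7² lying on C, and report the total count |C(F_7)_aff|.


Affine F_7-points: {(2, 0), (3, 0), (3, 1), (3, 2), (4, 3), (5, 6), (6, 0), (6, 5)}; count = 8.

For each of the 49 pairs (x, y) ∈ F_7², evaluate f(x, y) mod 7. Record the zeros.
  x = 0: [0↦5, 1↦5, 2↦6, 3↦6, 4↦3, 5↦2, 6↦1]  zeros at y ∈ ∅
  x = 1: [0↦1, 1↦5, 2↦5, 3↦6, 4↦6, 5↦3, 6↦2]  zeros at y ∈ ∅
  x = 2: [0↦0, 1↦4, 2↦6, 3↦4, 4↦3, 5↦1, 6↦3]  zeros at y ∈ {0}
  x = 3: [0↦0, 1↦0, 2↦0, 3↦5, 4↦6, 5↦1, 6↦2]  zeros at y ∈ {0, 1, 2}
  x = 4: [0↦6, 1↦5, 2↦6, 3↦0, 4↦6, 5↦1, 6↦4]  zeros at y ∈ {3}
  x = 5: [0↦2, 1↦3, 2↦1, 3↦1, 4↦1, 5↦6, 6↦0]  zeros at y ∈ {6}
  x = 6: [0↦0, 1↦6, 2↦4, 3↦6, 4↦3, 5↦0, 6↦2]  zeros at y ∈ {0, 5}
Collecting zeros: affine points = {(2, 0), (3, 0), (3, 1), (3, 2), (4, 3), (5, 6), (6, 0), (6, 5)}.
Total count |C(F_7)_aff| = 8.


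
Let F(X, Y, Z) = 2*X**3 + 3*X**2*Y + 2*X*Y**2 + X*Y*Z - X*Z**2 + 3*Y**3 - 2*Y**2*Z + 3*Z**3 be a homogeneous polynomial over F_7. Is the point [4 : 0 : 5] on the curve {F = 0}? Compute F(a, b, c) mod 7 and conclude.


F(4,0,5) ≡ 4 (mod 7); P is NOT on the curve.

Evaluate F(4, 0, 5) term-by-term (mod 7).
  2*X**3 ↦ 2·64·1·1 = 128
  3*X**2*Y ↦ 3·16·0·1 = 0
  2*X*Y**2 ↦ 2·4·0·1 = 0
  X*Y*Z ↦ 1·4·0·5 = 0
  -X*Z**2 ↦ -1·4·1·25 = -100
  3*Y**3 ↦ 3·1·0·1 = 0
  -2*Y**2*Z ↦ -2·1·0·5 = 0
  3*Z**3 ↦ 3·1·1·125 = 375
Sum: F(4, 0, 5) = (128) + (0) + (0) + (0) + (-100) + (0) + (0) + (375) = 403.
Reducing mod 7: 403 ≡ 4 (mod 7).
Since F(a, b, c) ≡ 4 ≠ 0 (mod 7), P does NOT lie on the curve.


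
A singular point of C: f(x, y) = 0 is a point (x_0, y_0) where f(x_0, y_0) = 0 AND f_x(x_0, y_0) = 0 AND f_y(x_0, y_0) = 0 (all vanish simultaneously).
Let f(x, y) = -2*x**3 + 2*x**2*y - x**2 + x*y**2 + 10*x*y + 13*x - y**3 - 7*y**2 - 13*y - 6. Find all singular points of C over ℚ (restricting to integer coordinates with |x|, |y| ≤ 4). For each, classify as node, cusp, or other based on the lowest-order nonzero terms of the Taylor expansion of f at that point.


Singular points: {(-1, -3)}; classification: node.

Compute partial derivatives:
  f_x = -6*x**2 + 4*x*y - 2*x + y**2 + 10*y + 13.
  f_y = 2*x**2 + 2*x*y + 10*x - 3*y**2 - 14*y - 13.
Scan x_0 ∈ {−4, ..., 4}. For each x_0, f_y(x_0, y) is a polynomial in y; find its integer roots y ∈ {−4, ..., 4}, then test f_x and f at those candidates.
  x = -4: f_y(-4, y) = -3*y**2 - 22*y - 21; no integer root y with |y| ≤ 4.
  x = -3: f_y(-3, y) = -3*y**2 - 20*y - 25; no integer root y with |y| ≤ 4.
  x = -2: f_y(-2, y) = -3*y**2 - 18*y - 25; no integer root y with |y| ≤ 4.
  x = -1: f_y(-1, y) = -3*y**2 - 16*y - 21; vanishes at y ∈ {-3}. (-1, -3): f_x = 0, f = 0 — SINGULAR.
  x = 0: f_y(0, y) = -3*y**2 - 14*y - 13; no integer root y with |y| ≤ 4.
  x = 1: f_y(1, y) = -3*y**2 - 12*y - 1; no integer root y with |y| ≤ 4.
  x = 2: f_y(2, y) = -3*y**2 - 10*y + 15; no integer root y with |y| ≤ 4.
  x = 3: f_y(3, y) = -3*y**2 - 8*y + 35; no integer root y with |y| ≤ 4.
  x = 4: f_y(4, y) = -3*y**2 - 6*y + 59; no integer root y with |y| ≤ 4.
Only singular point on the grid: (-1, -3).
Classify: substitute x = -1 + u, y = -3 + v and expand: f = -2*u**3 + 2*u**2*v - u**2 + u*v**2 - v**3 + v**2.
No constant or linear terms (consistent with a singular point). Quadratic part: -u**2 + v**2. Cubic part: -2*u**3 + 2*u**2*v + u*v**2 - v**3.
The quadratic part v**2 - u**2 = (v − u)(v + u) splits into two distinct linear factors, so there are two distinct tangent lines y − -3 = ±(x − -1) — this is a node (ordinary double point).
Classification: node.


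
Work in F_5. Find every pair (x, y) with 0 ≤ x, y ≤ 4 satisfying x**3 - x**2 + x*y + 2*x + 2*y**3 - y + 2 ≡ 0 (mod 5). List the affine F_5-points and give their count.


Affine F_5-points: {(1, 2), (2, 0), (3, 1), (4, 2)}; count = 4.

For each of the 25 pairs (x, y) ∈ F_5², evaluate f(x, y) mod 5. Record the zeros.
  x = 0: [0↦2, 1↦3, 2↦1, 3↦3, 4↦1]  zeros at y ∈ ∅
  x = 1: [0↦4, 1↦1, 2↦0, 3↦3, 4↦2]  zeros at y ∈ {2}
  x = 2: [0↦0, 1↦3, 2↦3, 3↦2, 4↦2]  zeros at y ∈ {0}
  x = 3: [0↦1, 1↦0, 2↦1, 3↦1, 4↦2]  zeros at y ∈ {1}
  x = 4: [0↦3, 1↦3, 2↦0, 3↦1, 4↦3]  zeros at y ∈ {2}
Collecting zeros: affine points = {(1, 2), (2, 0), (3, 1), (4, 2)}.
Total count |C(F_5)_aff| = 4.


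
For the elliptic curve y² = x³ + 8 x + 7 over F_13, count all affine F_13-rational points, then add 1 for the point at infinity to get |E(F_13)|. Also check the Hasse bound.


Affine points = {(1, 4), (1, 9), (4, 5), (4, 8), (5, 4), (5, 9), (7, 4), (7, 9), (11, 3), (11, 10)}; affine count = 10; |E(F_13)| = 11.

Discriminant check: Δ ∝ 4a³ + 27b² = 4·8³ + 27·7² = 4·512 + 27·49 ≡ 4 (mod 13). Nonzero ⇒ E is nonsingular.
For each x ∈ F_13, compute rhs = x³ + 8·x + 7 mod 13, then count y ∈ F_13 with y² ≡ rhs.
  x = 0: rhs = 7, matching y values: none (0 points).
  x = 1: rhs = 3, matching y values: 4, 9 (2 points).
  x = 2: rhs = 5, matching y values: none (0 points).
  x = 3: rhs = 6, matching y values: none (0 points).
  x = 4: rhs = 12, matching y values: 5, 8 (2 points).
  x = 5: rhs = 3, matching y values: 4, 9 (2 points).
  x = 6: rhs = 11, matching y values: none (0 points).
  x = 7: rhs = 3, matching y values: 4, 9 (2 points).
  x = 8: rhs = 11, matching y values: none (0 points).
  x = 9: rhs = 2, matching y values: none (0 points).
  x = 10: rhs = 8, matching y values: none (0 points).
  x = 11: rhs = 9, matching y values: 3, 10 (2 points).
  x = 12: rhs = 11, matching y values: none (0 points).
Total affine count: 10.
Full point count |E(F_13)| = 10 + 1 = 11.
Hasse bound: |11 − (13+1)| = |-3| = 3 ≤ 2√13 ≈ 7.2111 ✓.


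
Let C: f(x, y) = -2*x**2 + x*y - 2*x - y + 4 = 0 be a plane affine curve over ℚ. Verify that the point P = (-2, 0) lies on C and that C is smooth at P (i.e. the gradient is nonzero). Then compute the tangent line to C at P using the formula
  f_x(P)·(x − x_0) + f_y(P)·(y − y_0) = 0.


Tangent line at P: 6*x - 3*y + 12 = 0.

Step 1: f(-2, 0) = 0, so P lies on C.
Step 2: partial derivatives
  f_x(x, y) = -4*x + y - 2, f_y(x, y) = x - 1.
  f_x(P) = 6, f_y(P) = -3 (gradient nonzero, so P is smooth).
Step 3: tangent line at P: 6·(x − -2) + -3·(y − 0) = 0.
Expanding: 6*x - 3*y + 12 = 0.


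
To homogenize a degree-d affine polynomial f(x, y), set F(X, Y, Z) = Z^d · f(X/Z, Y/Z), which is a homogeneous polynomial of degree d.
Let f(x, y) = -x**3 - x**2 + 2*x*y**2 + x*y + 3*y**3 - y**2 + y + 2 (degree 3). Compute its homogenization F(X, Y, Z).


F(X, Y, Z) = -X**3 - X**2*Z + 2*X*Y**2 + X*Y*Z + 3*Y**3 - Y**2*Z + Y*Z**2 + 2*Z**3

deg(f) = 3.
Substitute x = X/Z, y = Y/Z into f, then multiply by Z^3.
  monomial -1·x^3·y^0 ↦ -1·X^3·Y^0·Z^0.
  monomial -1·x^2·y^0 ↦ -1·X^2·Y^0·Z^1.
  monomial 2·x^1·y^2 ↦ 2·X^1·Y^2·Z^0.
  monomial 1·x^1·y^1 ↦ 1·X^1·Y^1·Z^1.
  monomial 3·x^0·y^3 ↦ 3·X^0·Y^3·Z^0.
  monomial -1·x^0·y^2 ↦ -1·X^0·Y^2·Z^1.
  monomial 1·x^0·y^1 ↦ 1·X^0·Y^1·Z^2.
  monomial 2·x^0·y^0 ↦ 2·X^0·Y^0·Z^3.
Collecting: F(X, Y, Z) = -X**3 - X**2*Z + 2*X*Y**2 + X*Y*Z + 3*Y**3 - Y**2*Z + Y*Z**2 + 2*Z**3.


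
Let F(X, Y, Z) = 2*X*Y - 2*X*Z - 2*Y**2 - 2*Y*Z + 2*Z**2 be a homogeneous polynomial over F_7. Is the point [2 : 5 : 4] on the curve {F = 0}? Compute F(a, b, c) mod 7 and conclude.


F(2,5,4) ≡ 2 (mod 7); P is NOT on the curve.

Evaluate F(2, 5, 4) term-by-term (mod 7).
  2*X*Y ↦ 2·2·5·1 = 20
  -2*X*Z ↦ -2·2·1·4 = -16
  -2*Y**2 ↦ -2·1·25·1 = -50
  -2*Y*Z ↦ -2·1·5·4 = -40
  2*Z**2 ↦ 2·1·1·16 = 32
Sum: F(2, 5, 4) = (20) + (-16) + (-50) + (-40) + (32) = -54.
Reducing mod 7: -54 ≡ 2 (mod 7).
Since F(a, b, c) ≡ 2 ≠ 0 (mod 7), P does NOT lie on the curve.
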